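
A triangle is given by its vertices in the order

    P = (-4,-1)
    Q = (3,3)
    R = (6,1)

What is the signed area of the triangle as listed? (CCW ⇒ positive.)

-13

Σ = (-9) + (-15) + (-2) = -26
Signed area = Σ/2 = -13 (negative ⇒ clockwise traversal).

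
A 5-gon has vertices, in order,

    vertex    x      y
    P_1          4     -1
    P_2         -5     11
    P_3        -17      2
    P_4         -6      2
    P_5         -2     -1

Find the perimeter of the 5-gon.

52

|P_1P_2| = √((-9)² + (12)²) = √225 = 15
|P_2P_3| = √((-12)² + (-9)²) = √225 = 15
|P_3P_4| = √((11)² + (0)²) = √121 = 11
|P_4P_5| = √((4)² + (-3)²) = √25 = 5
|P_5P_1| = √((6)² + (0)²) = √36 = 6
Perimeter = 15 + 15 + 11 + 5 + 6 = 52.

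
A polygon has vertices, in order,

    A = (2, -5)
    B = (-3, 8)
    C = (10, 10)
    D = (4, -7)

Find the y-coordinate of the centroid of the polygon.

149/45

Apply the shoelace formula. First the cross-terms c_i = x_i·y_{i+1} − x_{i+1}·y_i:
  1, -110, -110, -6  ⇒  2A = -225, A = -112.5.
Then Σ (y_i + y_{i+1})·c_i = -2235, so ȳ = -2235 / (6·(-112.5)) = 149/45.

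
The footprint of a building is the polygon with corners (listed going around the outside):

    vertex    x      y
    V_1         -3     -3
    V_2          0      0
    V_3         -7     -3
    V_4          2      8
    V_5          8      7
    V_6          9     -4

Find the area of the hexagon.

117

V_1→V_2: (-3)(0) − (0)(-3) = 0
V_2→V_3: (0)(-3) − (-7)(0) = 0
V_3→V_4: (-7)(8) − (2)(-3) = -50
V_4→V_5: (2)(7) − (8)(8) = -50
V_5→V_6: (8)(-4) − (9)(7) = -95
V_6→V_1: (9)(-3) − (-3)(-4) = -39
Σ = -234
Area = |Σ|/2 = 117.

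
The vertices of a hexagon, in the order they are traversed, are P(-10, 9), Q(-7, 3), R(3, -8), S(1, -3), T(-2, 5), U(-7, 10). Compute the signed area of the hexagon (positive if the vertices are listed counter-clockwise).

Apply the surveyor's formula: 2A = Σ (x_i·y_{i+1} − x_{i+1}·y_i), indices taken mod 6.
Σ = (33) + (47) + (-1) + (-1) + (15) + (37) = 130
Signed area = Σ/2 = 65 (positive ⇒ counter-clockwise traversal).

65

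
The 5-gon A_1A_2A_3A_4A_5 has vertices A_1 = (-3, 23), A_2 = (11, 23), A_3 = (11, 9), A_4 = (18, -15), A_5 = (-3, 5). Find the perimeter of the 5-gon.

|A_1A_2| = √((14)² + (0)²) = √196 = 14
|A_2A_3| = √((0)² + (-14)²) = √196 = 14
|A_3A_4| = √((7)² + (-24)²) = √625 = 25
|A_4A_5| = √((-21)² + (20)²) = √841 = 29
|A_5A_1| = √((0)² + (18)²) = √324 = 18
Perimeter = 14 + 14 + 25 + 29 + 18 = 100.

100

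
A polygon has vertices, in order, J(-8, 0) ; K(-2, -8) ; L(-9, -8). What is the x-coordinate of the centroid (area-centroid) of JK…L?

Apply Gauss's area formula. First the cross-terms c_i = x_i·y_{i+1} − x_{i+1}·y_i:
  64, -56, -64  ⇒  2A = -56, A = -28.
Then Σ (x_i + x_{i+1})·c_i = 1064, so x̄ = 1064 / (6·(-28)) = -19/3.

-19/3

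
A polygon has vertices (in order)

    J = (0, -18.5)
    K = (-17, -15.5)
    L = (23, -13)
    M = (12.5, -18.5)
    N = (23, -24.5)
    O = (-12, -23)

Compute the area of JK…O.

240.875

J→K: (0)(-15.5) − (-17)(-18.5) = -314.5
K→L: (-17)(-13) − (23)(-15.5) = 577.5
L→M: (23)(-18.5) − (12.5)(-13) = -263
M→N: (12.5)(-24.5) − (23)(-18.5) = 119.25
N→O: (23)(-23) − (-12)(-24.5) = -823
O→J: (-12)(-18.5) − (0)(-23) = 222
Σ = -481.75
Area = |Σ|/2 = 240.875.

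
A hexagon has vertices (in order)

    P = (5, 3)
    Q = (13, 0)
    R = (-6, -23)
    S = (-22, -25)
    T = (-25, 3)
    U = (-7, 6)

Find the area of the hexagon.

P→Q: (5)(0) − (13)(3) = -39
Q→R: (13)(-23) − (-6)(0) = -299
R→S: (-6)(-25) − (-22)(-23) = -356
S→T: (-22)(3) − (-25)(-25) = -691
T→U: (-25)(6) − (-7)(3) = -129
U→P: (-7)(3) − (5)(6) = -51
Σ = -1565
Area = |Σ|/2 = 782.5.

782.5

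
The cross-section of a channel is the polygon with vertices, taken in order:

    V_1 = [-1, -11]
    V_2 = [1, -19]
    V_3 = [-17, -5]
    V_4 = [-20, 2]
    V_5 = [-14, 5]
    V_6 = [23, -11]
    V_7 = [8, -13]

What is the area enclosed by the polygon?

Apply the shoelace formula: 2A = Σ (x_i·y_{i+1} − x_{i+1}·y_i), indices taken mod 7.
Cross-terms: 30, -328, -134, -72, 39, -211, -101  ⇒  Σ = -777
Area = |Σ|/2 = 388.5.

388.5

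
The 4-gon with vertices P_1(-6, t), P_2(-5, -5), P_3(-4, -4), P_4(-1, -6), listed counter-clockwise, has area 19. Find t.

6

The doubled signed area Σ (x_i y_{i+1} − x_{i+1} y_i) is linear in t.
With t=0 it equals 14; the coefficient of t is 4 (from the two edges through P_1).
So 4·t + 14 = 2·19 = 38 ⇒ t = 6.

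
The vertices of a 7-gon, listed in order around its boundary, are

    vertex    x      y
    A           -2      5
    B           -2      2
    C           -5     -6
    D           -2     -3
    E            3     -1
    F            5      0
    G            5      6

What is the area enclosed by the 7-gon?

57

Σ = (6) + (22) + (3) + (11) + (5) + (30) + (37) = 114
Area = |Σ|/2 = 57.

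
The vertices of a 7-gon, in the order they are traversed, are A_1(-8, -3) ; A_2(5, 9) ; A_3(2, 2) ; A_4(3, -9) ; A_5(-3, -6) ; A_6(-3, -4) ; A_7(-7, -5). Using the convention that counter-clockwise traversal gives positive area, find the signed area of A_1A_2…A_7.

-86

Apply the shoelace (surveyor's) formula: 2A = Σ (x_i·y_{i+1} − x_{i+1}·y_i), indices taken mod 7.
A_1→A_2: (-8)(9) − (5)(-3) = -57
A_2→A_3: (5)(2) − (2)(9) = -8
A_3→A_4: (2)(-9) − (3)(2) = -24
A_4→A_5: (3)(-6) − (-3)(-9) = -45
A_5→A_6: (-3)(-4) − (-3)(-6) = -6
A_6→A_7: (-3)(-5) − (-7)(-4) = -13
A_7→A_1: (-7)(-3) − (-8)(-5) = -19
Σ = -172
Signed area = Σ/2 = -86 (negative ⇒ clockwise traversal).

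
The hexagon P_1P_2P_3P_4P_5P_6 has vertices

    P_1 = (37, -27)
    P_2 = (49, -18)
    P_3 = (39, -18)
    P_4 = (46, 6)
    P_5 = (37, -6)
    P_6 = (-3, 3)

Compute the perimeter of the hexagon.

156

|P_1P_2| = √((12)² + (9)²) = √225 = 15
|P_2P_3| = √((-10)² + (0)²) = √100 = 10
|P_3P_4| = √((7)² + (24)²) = √625 = 25
|P_4P_5| = √((-9)² + (-12)²) = √225 = 15
|P_5P_6| = √((-40)² + (9)²) = √1681 = 41
|P_6P_1| = √((40)² + (-30)²) = √2500 = 50
Perimeter = 15 + 10 + 25 + 15 + 41 + 50 = 156.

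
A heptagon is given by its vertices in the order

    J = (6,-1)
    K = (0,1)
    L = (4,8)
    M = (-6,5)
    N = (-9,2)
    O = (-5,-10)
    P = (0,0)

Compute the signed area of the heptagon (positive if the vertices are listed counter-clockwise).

Σ = (6) + (-4) + (68) + (33) + (100) + (0) + (0) = 203
Signed area = Σ/2 = 101.5 (positive ⇒ counter-clockwise traversal).

101.5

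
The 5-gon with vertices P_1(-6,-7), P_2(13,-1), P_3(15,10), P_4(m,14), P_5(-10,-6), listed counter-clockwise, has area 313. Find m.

0

The doubled signed area Σ (x_i y_{i+1} − x_{i+1} y_i) is linear in m.
With m=0 it equals 626; the coefficient of m is -16 (from the two edges through P_4).
So -16·m + 626 = 2·313 = 626 ⇒ m = 0.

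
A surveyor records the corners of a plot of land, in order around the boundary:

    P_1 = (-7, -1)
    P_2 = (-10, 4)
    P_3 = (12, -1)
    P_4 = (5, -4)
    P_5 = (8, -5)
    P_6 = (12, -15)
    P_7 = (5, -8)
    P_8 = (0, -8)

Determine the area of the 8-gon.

144.5

Apply Gauss's area formula: 2A = Σ (x_i·y_{i+1} − x_{i+1}·y_i), indices taken mod 8.
Cross-terms: -38, -38, -43, 7, -60, -21, -40, -56  ⇒  Σ = -289
Area = |Σ|/2 = 144.5.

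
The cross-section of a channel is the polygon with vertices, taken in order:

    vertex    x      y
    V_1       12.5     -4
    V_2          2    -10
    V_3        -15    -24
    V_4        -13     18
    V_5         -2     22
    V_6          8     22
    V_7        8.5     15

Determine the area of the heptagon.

Cross-terms: -117, -198, -582, -250, -220, -67, -221.5  ⇒  Σ = -1655.5
Area = |Σ|/2 = 827.75.

827.75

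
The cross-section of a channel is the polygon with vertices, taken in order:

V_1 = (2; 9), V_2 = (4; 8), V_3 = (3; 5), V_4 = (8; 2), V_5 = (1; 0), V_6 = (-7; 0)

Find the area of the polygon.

Apply the shoelace formula: 2A = Σ (x_i·y_{i+1} − x_{i+1}·y_i), indices taken mod 6.
V_1→V_2: (2)(8) − (4)(9) = -20
V_2→V_3: (4)(5) − (3)(8) = -4
V_3→V_4: (3)(2) − (8)(5) = -34
V_4→V_5: (8)(0) − (1)(2) = -2
V_5→V_6: (1)(0) − (-7)(0) = 0
V_6→V_1: (-7)(9) − (2)(0) = -63
Σ = -123
Area = |Σ|/2 = 61.5.

61.5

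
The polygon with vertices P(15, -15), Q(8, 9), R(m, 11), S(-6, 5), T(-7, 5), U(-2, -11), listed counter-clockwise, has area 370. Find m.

Write out the shoelace sum; only the two edges meeting at R involve m:
2·Area = [(8·11 − m·9) + (m·5 − (-6)·11)] + 542
       = -4·m + 696 = 740
⇒ m = -11.

-11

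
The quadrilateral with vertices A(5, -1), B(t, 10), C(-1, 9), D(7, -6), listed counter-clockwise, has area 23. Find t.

2

The doubled signed area Σ (x_i y_{i+1} − x_{i+1} y_i) is linear in t.
With t=0 it equals 26; the coefficient of t is 10 (from the two edges through B).
So 10·t + 26 = 2·23 = 46 ⇒ t = 2.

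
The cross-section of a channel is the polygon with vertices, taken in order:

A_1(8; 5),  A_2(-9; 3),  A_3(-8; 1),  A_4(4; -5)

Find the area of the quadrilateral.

Apply the shoelace (surveyor's) formula: 2A = Σ (x_i·y_{i+1} − x_{i+1}·y_i), indices taken mod 4.
A_1→A_2: (8)(3) − (-9)(5) = 69
A_2→A_3: (-9)(1) − (-8)(3) = 15
A_3→A_4: (-8)(-5) − (4)(1) = 36
A_4→A_1: (4)(5) − (8)(-5) = 60
Σ = 180
Area = |Σ|/2 = 90.

90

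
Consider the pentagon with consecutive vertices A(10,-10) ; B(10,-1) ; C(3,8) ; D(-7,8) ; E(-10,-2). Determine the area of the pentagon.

Apply the surveyor's formula: 2A = Σ (x_i·y_{i+1} − x_{i+1}·y_i), indices taken mod 5.
A→B: (10)(-1) − (10)(-10) = 90
B→C: (10)(8) − (3)(-1) = 83
C→D: (3)(8) − (-7)(8) = 80
D→E: (-7)(-2) − (-10)(8) = 94
E→A: (-10)(-10) − (10)(-2) = 120
Σ = 467
Area = |Σ|/2 = 233.5.

233.5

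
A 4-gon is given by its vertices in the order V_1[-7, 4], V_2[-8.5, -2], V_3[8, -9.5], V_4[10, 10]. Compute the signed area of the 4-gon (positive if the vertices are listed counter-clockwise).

Σ = (48) + (96.75) + (175) + (110) = 429.75
Signed area = Σ/2 = 214.875 (positive ⇒ counter-clockwise traversal).

214.875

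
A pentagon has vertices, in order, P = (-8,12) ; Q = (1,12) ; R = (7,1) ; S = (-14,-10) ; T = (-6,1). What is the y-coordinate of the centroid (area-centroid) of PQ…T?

Apply the surveyor's formula. First the cross-terms c_i = x_i·y_{i+1} − x_{i+1}·y_i:
  -108, -83, -56, -74, -64  ⇒  2A = -385, A = -192.5.
Then Σ (y_i + y_{i+1})·c_i = -3333, so ȳ = -3333 / (6·(-192.5)) = 101/35.

101/35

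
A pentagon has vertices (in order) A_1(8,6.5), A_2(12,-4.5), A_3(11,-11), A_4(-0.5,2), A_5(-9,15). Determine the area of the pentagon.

Apply Gauss's area formula: 2A = Σ (x_i·y_{i+1} − x_{i+1}·y_i), indices taken mod 5.
Σ = (-114) + (-82.5) + (16.5) + (10.5) + (-178.5) = -348
Area = |Σ|/2 = 174.

174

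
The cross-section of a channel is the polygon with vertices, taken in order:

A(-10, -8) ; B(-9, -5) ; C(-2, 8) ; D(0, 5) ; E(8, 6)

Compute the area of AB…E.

Cross-terms: -22, -82, -10, -40, -4  ⇒  Σ = -158
Area = |Σ|/2 = 79.

79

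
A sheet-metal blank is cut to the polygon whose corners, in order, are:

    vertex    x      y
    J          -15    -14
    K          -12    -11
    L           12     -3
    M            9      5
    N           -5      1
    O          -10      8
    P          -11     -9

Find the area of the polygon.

226.5

Apply Gauss's area formula: 2A = Σ (x_i·y_{i+1} − x_{i+1}·y_i), indices taken mod 7.
J→K: (-15)(-11) − (-12)(-14) = -3
K→L: (-12)(-3) − (12)(-11) = 168
L→M: (12)(5) − (9)(-3) = 87
M→N: (9)(1) − (-5)(5) = 34
N→O: (-5)(8) − (-10)(1) = -30
O→P: (-10)(-9) − (-11)(8) = 178
P→J: (-11)(-14) − (-15)(-9) = 19
Σ = 453
Area = |Σ|/2 = 226.5.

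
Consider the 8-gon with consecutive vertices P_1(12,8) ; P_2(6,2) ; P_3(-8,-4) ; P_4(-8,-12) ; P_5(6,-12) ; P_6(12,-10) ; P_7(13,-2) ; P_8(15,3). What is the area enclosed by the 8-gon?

Apply the shoelace formula: 2A = Σ (x_i·y_{i+1} − x_{i+1}·y_i), indices taken mod 8.
Cross-terms: -24, -8, 64, 168, 84, 106, 69, 84  ⇒  Σ = 543
Area = |Σ|/2 = 271.5.

271.5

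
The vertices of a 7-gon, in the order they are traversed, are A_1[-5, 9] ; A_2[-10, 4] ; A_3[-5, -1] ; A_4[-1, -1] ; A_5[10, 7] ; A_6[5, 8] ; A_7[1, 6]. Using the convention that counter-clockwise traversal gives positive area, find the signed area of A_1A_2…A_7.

106.5

Σ = (70) + (30) + (4) + (3) + (45) + (22) + (39) = 213
Signed area = Σ/2 = 106.5 (positive ⇒ counter-clockwise traversal).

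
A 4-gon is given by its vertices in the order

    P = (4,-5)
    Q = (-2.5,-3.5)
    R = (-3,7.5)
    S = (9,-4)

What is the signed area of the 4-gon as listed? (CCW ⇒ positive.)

-70.125

Apply the shoelace formula: 2A = Σ (x_i·y_{i+1} − x_{i+1}·y_i), indices taken mod 4.
Σ = (-26.5) + (-29.25) + (-55.5) + (-29) = -140.25
Signed area = Σ/2 = -70.125 (negative ⇒ clockwise traversal).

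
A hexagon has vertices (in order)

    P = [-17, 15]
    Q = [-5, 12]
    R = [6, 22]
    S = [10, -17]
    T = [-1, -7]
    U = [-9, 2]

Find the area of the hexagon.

Cross-terms: -129, -182, -322, -87, -65, -101  ⇒  Σ = -886
Area = |Σ|/2 = 443.

443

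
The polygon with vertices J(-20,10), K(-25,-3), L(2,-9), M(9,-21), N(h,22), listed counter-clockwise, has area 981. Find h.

The doubled signed area Σ (x_i y_{i+1} − x_{i+1} y_i) is linear in h.
With h=0 it equals 1218; the coefficient of h is 31 (from the two edges through N).
So 31·h + 1218 = 2·981 = 1962 ⇒ h = 24.

24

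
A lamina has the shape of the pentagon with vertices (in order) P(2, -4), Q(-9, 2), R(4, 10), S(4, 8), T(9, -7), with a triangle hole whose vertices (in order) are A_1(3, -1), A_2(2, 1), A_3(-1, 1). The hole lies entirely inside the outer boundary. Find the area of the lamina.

Outer boundary:
Apply the surveyor's formula: 2A = Σ (x_i·y_{i+1} − x_{i+1}·y_i), indices taken mod 5.
Σ = (-32) + (-98) + (-8) + (-100) + (-22) = -260
Area = |Σ|/2 = 130.
Hole:
Σ = (5) + (3) + (-2) = 6
Area = |Σ|/2 = 3.
Net area = 130 − 3 = 127.

127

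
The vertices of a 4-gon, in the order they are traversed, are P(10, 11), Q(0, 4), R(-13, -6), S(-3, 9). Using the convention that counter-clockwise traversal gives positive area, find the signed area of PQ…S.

-83

Σ = (40) + (52) + (-135) + (-123) = -166
Signed area = Σ/2 = -83 (negative ⇒ clockwise traversal).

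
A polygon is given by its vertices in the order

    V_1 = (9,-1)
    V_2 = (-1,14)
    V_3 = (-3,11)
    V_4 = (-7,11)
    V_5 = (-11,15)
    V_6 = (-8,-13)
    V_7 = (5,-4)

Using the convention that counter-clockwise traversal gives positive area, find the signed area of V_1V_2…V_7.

Cross-terms: 125, 31, 44, 16, 263, 97, 31  ⇒  Σ = 607
Signed area = Σ/2 = 303.5 (positive ⇒ counter-clockwise traversal).

303.5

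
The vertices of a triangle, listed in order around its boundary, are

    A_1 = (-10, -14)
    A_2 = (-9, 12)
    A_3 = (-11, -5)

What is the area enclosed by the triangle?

Apply the shoelace (surveyor's) formula: 2A = Σ (x_i·y_{i+1} − x_{i+1}·y_i), indices taken mod 3.
Cross-terms: -246, 177, 104  ⇒  Σ = 35
Area = |Σ|/2 = 17.5.

17.5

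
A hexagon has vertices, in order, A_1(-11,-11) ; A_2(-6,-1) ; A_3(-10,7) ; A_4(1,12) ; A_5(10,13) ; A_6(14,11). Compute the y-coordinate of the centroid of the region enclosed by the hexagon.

Apply the shoelace formula. First the cross-terms c_i = x_i·y_{i+1} − x_{i+1}·y_i:
  -55, -52, -127, -107, -72, -33  ⇒  2A = -446, A = -223.
Then Σ (y_i + y_{i+1})·c_i = -6468, so ȳ = -6468 / (6·(-223)) = 1078/223.

1078/223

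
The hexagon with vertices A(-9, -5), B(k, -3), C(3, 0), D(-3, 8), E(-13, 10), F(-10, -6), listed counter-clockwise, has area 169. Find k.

The doubled signed area Σ (x_i y_{i+1} − x_{i+1} y_i) is linear in k.
With k=0 it equals 308; the coefficient of k is 5 (from the two edges through B).
So 5·k + 308 = 2·169 = 338 ⇒ k = 6.

6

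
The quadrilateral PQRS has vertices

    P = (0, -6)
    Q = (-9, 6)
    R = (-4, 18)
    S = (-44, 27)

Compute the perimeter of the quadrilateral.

|PQ| = √((-9)² + (12)²) = √225 = 15
|QR| = √((5)² + (12)²) = √169 = 13
|RS| = √((-40)² + (9)²) = √1681 = 41
|SP| = √((44)² + (-33)²) = √3025 = 55
Perimeter = 15 + 13 + 41 + 55 = 124.

124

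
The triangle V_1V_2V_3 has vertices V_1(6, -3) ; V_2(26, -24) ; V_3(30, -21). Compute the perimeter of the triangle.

64

|V_1V_2| = √((20)² + (-21)²) = √841 = 29
|V_2V_3| = √((4)² + (3)²) = √25 = 5
|V_3V_1| = √((-24)² + (18)²) = √900 = 30
Perimeter = 29 + 5 + 30 = 64.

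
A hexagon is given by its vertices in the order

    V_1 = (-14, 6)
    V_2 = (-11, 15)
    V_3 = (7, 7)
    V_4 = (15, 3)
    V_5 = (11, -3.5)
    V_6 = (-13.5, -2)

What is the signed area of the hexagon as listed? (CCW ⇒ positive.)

Σ = (-144) + (-182) + (-84) + (-85.5) + (-69.25) + (-109) = -673.75
Signed area = Σ/2 = -336.875 (negative ⇒ clockwise traversal).

-336.875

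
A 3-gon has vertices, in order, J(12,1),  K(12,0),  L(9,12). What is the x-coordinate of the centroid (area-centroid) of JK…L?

11

Apply the shoelace formula. First the cross-terms c_i = x_i·y_{i+1} − x_{i+1}·y_i:
  -12, 144, -135  ⇒  2A = -3, A = -1.5.
Then Σ (x_i + x_{i+1})·c_i = -99, so x̄ = -99 / (6·(-1.5)) = 11.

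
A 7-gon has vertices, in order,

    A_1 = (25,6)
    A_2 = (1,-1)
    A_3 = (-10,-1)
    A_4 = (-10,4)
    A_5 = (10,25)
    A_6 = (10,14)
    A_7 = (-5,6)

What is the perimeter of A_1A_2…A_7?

128

|A_1A_2| = √((-24)² + (-7)²) = √625 = 25
|A_2A_3| = √((-11)² + (0)²) = √121 = 11
|A_3A_4| = √((0)² + (5)²) = √25 = 5
|A_4A_5| = √((20)² + (21)²) = √841 = 29
|A_5A_6| = √((0)² + (-11)²) = √121 = 11
|A_6A_7| = √((-15)² + (-8)²) = √289 = 17
|A_7A_1| = √((30)² + (0)²) = √900 = 30
Perimeter = 25 + 11 + 5 + 29 + 11 + 17 + 30 = 128.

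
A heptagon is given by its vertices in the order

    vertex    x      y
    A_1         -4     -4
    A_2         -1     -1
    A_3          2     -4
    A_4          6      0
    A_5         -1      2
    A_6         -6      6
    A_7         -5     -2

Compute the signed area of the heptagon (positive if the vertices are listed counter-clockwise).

51

Apply the shoelace (surveyor's) formula: 2A = Σ (x_i·y_{i+1} − x_{i+1}·y_i), indices taken mod 7.
A_1→A_2: (-4)(-1) − (-1)(-4) = 0
A_2→A_3: (-1)(-4) − (2)(-1) = 6
A_3→A_4: (2)(0) − (6)(-4) = 24
A_4→A_5: (6)(2) − (-1)(0) = 12
A_5→A_6: (-1)(6) − (-6)(2) = 6
A_6→A_7: (-6)(-2) − (-5)(6) = 42
A_7→A_1: (-5)(-4) − (-4)(-2) = 12
Σ = 102
Signed area = Σ/2 = 51 (positive ⇒ counter-clockwise traversal).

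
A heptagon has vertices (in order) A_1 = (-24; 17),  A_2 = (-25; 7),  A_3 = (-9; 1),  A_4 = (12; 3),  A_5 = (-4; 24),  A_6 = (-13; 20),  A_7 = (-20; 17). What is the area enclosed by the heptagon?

Apply the surveyor's formula: 2A = Σ (x_i·y_{i+1} − x_{i+1}·y_i), indices taken mod 7.
Σ = (257) + (38) + (-39) + (300) + (232) + (179) + (68) = 1035
Area = |Σ|/2 = 517.5.

517.5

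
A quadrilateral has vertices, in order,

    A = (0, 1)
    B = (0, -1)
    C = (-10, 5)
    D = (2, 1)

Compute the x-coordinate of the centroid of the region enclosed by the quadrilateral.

Apply the shoelace (surveyor's) formula. First the cross-terms c_i = x_i·y_{i+1} − x_{i+1}·y_i:
  0, -10, -20, 2  ⇒  2A = -28, A = -14.
Then Σ (x_i + x_{i+1})·c_i = 264, so x̄ = 264 / (6·(-14)) = -22/7.

-22/7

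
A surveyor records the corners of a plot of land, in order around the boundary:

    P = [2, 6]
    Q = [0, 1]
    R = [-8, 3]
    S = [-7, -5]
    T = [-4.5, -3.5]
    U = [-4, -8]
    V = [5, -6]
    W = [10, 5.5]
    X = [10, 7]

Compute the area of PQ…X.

153.75

P→Q: (2)(1) − (0)(6) = 2
Q→R: (0)(3) − (-8)(1) = 8
R→S: (-8)(-5) − (-7)(3) = 61
S→T: (-7)(-3.5) − (-4.5)(-5) = 2
T→U: (-4.5)(-8) − (-4)(-3.5) = 22
U→V: (-4)(-6) − (5)(-8) = 64
V→W: (5)(5.5) − (10)(-6) = 87.5
W→X: (10)(7) − (10)(5.5) = 15
X→P: (10)(6) − (2)(7) = 46
Σ = 307.5
Area = |Σ|/2 = 153.75.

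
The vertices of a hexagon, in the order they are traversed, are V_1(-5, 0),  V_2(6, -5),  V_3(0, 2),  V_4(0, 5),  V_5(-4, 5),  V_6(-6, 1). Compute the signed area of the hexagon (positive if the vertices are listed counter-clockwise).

44

Apply the shoelace (surveyor's) formula: 2A = Σ (x_i·y_{i+1} − x_{i+1}·y_i), indices taken mod 6.
Σ = (25) + (12) + (0) + (20) + (26) + (5) = 88
Signed area = Σ/2 = 44 (positive ⇒ counter-clockwise traversal).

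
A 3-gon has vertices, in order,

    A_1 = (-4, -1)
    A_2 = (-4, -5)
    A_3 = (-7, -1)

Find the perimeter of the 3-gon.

12

|A_1A_2| = √((0)² + (-4)²) = √16 = 4
|A_2A_3| = √((-3)² + (4)²) = √25 = 5
|A_3A_1| = √((3)² + (0)²) = √9 = 3
Perimeter = 4 + 5 + 3 = 12.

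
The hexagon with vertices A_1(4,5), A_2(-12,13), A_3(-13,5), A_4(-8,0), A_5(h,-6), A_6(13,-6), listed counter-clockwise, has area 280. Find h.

-14

The doubled signed area Σ (x_i y_{i+1} − x_{i+1} y_i) is linear in h.
With h=0 it equals 476; the coefficient of h is -6 (from the two edges through A_5).
So -6·h + 476 = 2·280 = 560 ⇒ h = -14.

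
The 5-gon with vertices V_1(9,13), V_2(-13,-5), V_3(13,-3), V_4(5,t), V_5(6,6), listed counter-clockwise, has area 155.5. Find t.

2

Write out the shoelace sum; only the two edges meeting at V_4 involve t:
2·Area = [(13·t − 5·(-3)) + (5·6 − 6·t)] + 252
       = 7·t + 297 = 311
⇒ t = 2.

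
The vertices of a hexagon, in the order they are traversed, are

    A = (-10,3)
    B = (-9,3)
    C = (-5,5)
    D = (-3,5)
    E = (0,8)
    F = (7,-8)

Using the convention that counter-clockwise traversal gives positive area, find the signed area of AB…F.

A→B: (-10)(3) − (-9)(3) = -3
B→C: (-9)(5) − (-5)(3) = -30
C→D: (-5)(5) − (-3)(5) = -10
D→E: (-3)(8) − (0)(5) = -24
E→F: (0)(-8) − (7)(8) = -56
F→A: (7)(3) − (-10)(-8) = -59
Σ = -182
Signed area = Σ/2 = -91 (negative ⇒ clockwise traversal).

-91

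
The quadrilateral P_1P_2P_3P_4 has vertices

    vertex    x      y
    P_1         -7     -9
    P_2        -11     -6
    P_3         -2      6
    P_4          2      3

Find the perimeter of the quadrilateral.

40

|P_1P_2| = √((-4)² + (3)²) = √25 = 5
|P_2P_3| = √((9)² + (12)²) = √225 = 15
|P_3P_4| = √((4)² + (-3)²) = √25 = 5
|P_4P_1| = √((-9)² + (-12)²) = √225 = 15
Perimeter = 5 + 15 + 5 + 15 = 40.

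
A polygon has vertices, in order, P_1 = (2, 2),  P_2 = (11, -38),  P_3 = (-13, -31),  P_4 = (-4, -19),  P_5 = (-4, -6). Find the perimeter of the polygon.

|P_1P_2| = √((9)² + (-40)²) = √1681 = 41
|P_2P_3| = √((-24)² + (7)²) = √625 = 25
|P_3P_4| = √((9)² + (12)²) = √225 = 15
|P_4P_5| = √((0)² + (13)²) = √169 = 13
|P_5P_1| = √((6)² + (8)²) = √100 = 10
Perimeter = 41 + 25 + 15 + 13 + 10 = 104.

104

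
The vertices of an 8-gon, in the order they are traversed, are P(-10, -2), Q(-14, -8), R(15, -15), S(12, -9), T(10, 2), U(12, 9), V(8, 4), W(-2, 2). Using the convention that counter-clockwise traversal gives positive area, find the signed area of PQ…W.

Σ = (52) + (330) + (45) + (114) + (66) + (-24) + (24) + (24) = 631
Signed area = Σ/2 = 315.5 (positive ⇒ counter-clockwise traversal).

315.5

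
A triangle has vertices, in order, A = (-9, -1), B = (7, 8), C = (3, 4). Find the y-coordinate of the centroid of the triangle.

11/3

Apply the shoelace (surveyor's) formula. First the cross-terms c_i = x_i·y_{i+1} − x_{i+1}·y_i:
  -65, 4, 33  ⇒  2A = -28, A = -14.
Then Σ (y_i + y_{i+1})·c_i = -308, so ȳ = -308 / (6·(-14)) = 11/3.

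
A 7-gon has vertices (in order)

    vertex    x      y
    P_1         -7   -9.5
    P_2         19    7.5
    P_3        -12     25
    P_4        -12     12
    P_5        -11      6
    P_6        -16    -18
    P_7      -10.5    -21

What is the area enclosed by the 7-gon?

Apply Gauss's area formula: 2A = Σ (x_i·y_{i+1} − x_{i+1}·y_i), indices taken mod 7.
P_1→P_2: (-7)(7.5) − (19)(-9.5) = 128
P_2→P_3: (19)(25) − (-12)(7.5) = 565
P_3→P_4: (-12)(12) − (-12)(25) = 156
P_4→P_5: (-12)(6) − (-11)(12) = 60
P_5→P_6: (-11)(-18) − (-16)(6) = 294
P_6→P_7: (-16)(-21) − (-10.5)(-18) = 147
P_7→P_1: (-10.5)(-9.5) − (-7)(-21) = -47.25
Σ = 1302.75
Area = |Σ|/2 = 651.375.

651.375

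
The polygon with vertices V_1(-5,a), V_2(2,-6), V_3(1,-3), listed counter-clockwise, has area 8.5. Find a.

-2

Write out the shoelace sum; only the two edges meeting at V_1 involve a:
2·Area = [(1·a − (-5)·(-3)) + ((-5)·(-6) − 2·a)] + 0
       = -1·a + 15 = 17
⇒ a = -2.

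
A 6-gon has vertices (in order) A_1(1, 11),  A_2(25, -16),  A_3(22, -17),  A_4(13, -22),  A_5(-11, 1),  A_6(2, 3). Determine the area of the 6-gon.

436

A_1→A_2: (1)(-16) − (25)(11) = -291
A_2→A_3: (25)(-17) − (22)(-16) = -73
A_3→A_4: (22)(-22) − (13)(-17) = -263
A_4→A_5: (13)(1) − (-11)(-22) = -229
A_5→A_6: (-11)(3) − (2)(1) = -35
A_6→A_1: (2)(11) − (1)(3) = 19
Σ = -872
Area = |Σ|/2 = 436.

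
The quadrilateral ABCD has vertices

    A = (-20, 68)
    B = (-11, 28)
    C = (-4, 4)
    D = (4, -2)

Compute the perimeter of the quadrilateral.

150

|AB| = √((9)² + (-40)²) = √1681 = 41
|BC| = √((7)² + (-24)²) = √625 = 25
|CD| = √((8)² + (-6)²) = √100 = 10
|DA| = √((-24)² + (70)²) = √5476 = 74
Perimeter = 41 + 25 + 10 + 74 = 150.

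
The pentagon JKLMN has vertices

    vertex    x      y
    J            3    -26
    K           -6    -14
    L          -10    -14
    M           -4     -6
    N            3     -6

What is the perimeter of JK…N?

|JK| = √((-9)² + (12)²) = √225 = 15
|KL| = √((-4)² + (0)²) = √16 = 4
|LM| = √((6)² + (8)²) = √100 = 10
|MN| = √((7)² + (0)²) = √49 = 7
|NJ| = √((0)² + (-20)²) = √400 = 20
Perimeter = 15 + 4 + 10 + 7 + 20 = 56.

56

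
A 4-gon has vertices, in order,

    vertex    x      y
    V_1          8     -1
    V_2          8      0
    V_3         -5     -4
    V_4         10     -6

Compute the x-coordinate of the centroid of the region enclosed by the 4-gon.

Apply the shoelace (surveyor's) formula. First the cross-terms c_i = x_i·y_{i+1} − x_{i+1}·y_i:
  8, -32, 70, 38  ⇒  2A = 84, A = 42.
Then Σ (x_i + x_{i+1})·c_i = 1066, so x̄ = 1066 / (6·42) = 533/126.

533/126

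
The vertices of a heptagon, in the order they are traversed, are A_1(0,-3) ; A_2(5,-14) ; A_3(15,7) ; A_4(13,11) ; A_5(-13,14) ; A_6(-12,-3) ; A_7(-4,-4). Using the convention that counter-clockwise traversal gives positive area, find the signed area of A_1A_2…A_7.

457

Apply the surveyor's formula: 2A = Σ (x_i·y_{i+1} − x_{i+1}·y_i), indices taken mod 7.
A_1→A_2: (0)(-14) − (5)(-3) = 15
A_2→A_3: (5)(7) − (15)(-14) = 245
A_3→A_4: (15)(11) − (13)(7) = 74
A_4→A_5: (13)(14) − (-13)(11) = 325
A_5→A_6: (-13)(-3) − (-12)(14) = 207
A_6→A_7: (-12)(-4) − (-4)(-3) = 36
A_7→A_1: (-4)(-3) − (0)(-4) = 12
Σ = 914
Signed area = Σ/2 = 457 (positive ⇒ counter-clockwise traversal).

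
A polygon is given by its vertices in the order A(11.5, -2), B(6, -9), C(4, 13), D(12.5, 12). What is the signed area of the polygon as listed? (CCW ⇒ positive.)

-127.5

Apply the shoelace (surveyor's) formula: 2A = Σ (x_i·y_{i+1} − x_{i+1}·y_i), indices taken mod 4.
Σ = (-91.5) + (114) + (-114.5) + (-163) = -255
Signed area = Σ/2 = -127.5 (negative ⇒ clockwise traversal).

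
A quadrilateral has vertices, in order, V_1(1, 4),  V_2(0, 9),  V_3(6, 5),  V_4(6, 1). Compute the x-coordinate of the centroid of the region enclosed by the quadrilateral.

Apply Gauss's area formula. First the cross-terms c_i = x_i·y_{i+1} − x_{i+1}·y_i:
  9, -54, -24, 23  ⇒  2A = -46, A = -23.
Then Σ (x_i + x_{i+1})·c_i = -442, so x̄ = -442 / (6·(-23)) = 221/69.

221/69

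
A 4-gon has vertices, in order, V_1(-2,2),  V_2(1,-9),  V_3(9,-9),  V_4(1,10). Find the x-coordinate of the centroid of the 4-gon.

8/3

Apply the shoelace (surveyor's) formula. First the cross-terms c_i = x_i·y_{i+1} − x_{i+1}·y_i:
  16, 72, 99, 22  ⇒  2A = 209, A = 104.5.
Then Σ (x_i + x_{i+1})·c_i = 1672, so x̄ = 1672 / (6·104.5) = 8/3.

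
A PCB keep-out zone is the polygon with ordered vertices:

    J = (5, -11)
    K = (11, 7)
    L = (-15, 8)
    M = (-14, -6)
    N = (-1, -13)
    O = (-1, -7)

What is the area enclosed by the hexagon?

Apply the surveyor's formula: 2A = Σ (x_i·y_{i+1} − x_{i+1}·y_i), indices taken mod 6.
Σ = (156) + (193) + (202) + (176) + (-6) + (46) = 767
Area = |Σ|/2 = 383.5.

383.5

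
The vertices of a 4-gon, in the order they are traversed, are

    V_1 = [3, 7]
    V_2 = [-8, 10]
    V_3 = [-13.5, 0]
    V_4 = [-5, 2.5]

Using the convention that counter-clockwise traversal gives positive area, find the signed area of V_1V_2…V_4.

Σ = (86) + (135) + (-33.75) + (-42.5) = 144.75
Signed area = Σ/2 = 72.375 (positive ⇒ counter-clockwise traversal).

72.375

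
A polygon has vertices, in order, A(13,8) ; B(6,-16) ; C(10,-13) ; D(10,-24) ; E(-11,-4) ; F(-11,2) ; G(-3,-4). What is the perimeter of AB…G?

|AB| = √((-7)² + (-24)²) = √625 = 25
|BC| = √((4)² + (3)²) = √25 = 5
|CD| = √((0)² + (-11)²) = √121 = 11
|DE| = √((-21)² + (20)²) = √841 = 29
|EF| = √((0)² + (6)²) = √36 = 6
|FG| = √((8)² + (-6)²) = √100 = 10
|GA| = √((16)² + (12)²) = √400 = 20
Perimeter = 25 + 5 + 11 + 29 + 6 + 10 + 20 = 106.

106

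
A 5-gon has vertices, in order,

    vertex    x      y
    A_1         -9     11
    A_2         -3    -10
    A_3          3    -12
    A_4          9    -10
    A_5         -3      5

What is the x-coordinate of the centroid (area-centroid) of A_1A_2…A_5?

-33/49

Apply the shoelace (surveyor's) formula. First the cross-terms c_i = x_i·y_{i+1} − x_{i+1}·y_i:
  123, 66, 78, 15, 12  ⇒  2A = 294, A = 147.
Then Σ (x_i + x_{i+1})·c_i = -594, so x̄ = -594 / (6·147) = -33/49.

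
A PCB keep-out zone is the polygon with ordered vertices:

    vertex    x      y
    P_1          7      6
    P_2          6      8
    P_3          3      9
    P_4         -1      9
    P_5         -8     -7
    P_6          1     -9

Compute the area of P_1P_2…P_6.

156.5

Apply the shoelace formula: 2A = Σ (x_i·y_{i+1} − x_{i+1}·y_i), indices taken mod 6.
Σ = (20) + (30) + (36) + (79) + (79) + (69) = 313
Area = |Σ|/2 = 156.5.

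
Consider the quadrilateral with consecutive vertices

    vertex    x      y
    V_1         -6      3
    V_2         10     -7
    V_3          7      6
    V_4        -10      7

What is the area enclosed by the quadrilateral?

Σ = (12) + (109) + (109) + (12) = 242
Area = |Σ|/2 = 121.

121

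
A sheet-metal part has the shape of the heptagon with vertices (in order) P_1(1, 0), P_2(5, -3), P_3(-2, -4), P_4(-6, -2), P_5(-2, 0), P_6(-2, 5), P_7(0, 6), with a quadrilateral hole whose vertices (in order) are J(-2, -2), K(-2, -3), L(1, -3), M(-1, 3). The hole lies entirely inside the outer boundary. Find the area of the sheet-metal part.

Outer boundary:
Apply the surveyor's formula: 2A = Σ (x_i·y_{i+1} − x_{i+1}·y_i), indices taken mod 7.
Σ = (-3) + (-26) + (-20) + (-4) + (-10) + (-12) + (-6) = -81
Area = |Σ|/2 = 40.5.
Hole:
Apply the surveyor's formula: 2A = Σ (x_i·y_{i+1} − x_{i+1}·y_i), indices taken mod 4.
J→K: (-2)(-3) − (-2)(-2) = 2
K→L: (-2)(-3) − (1)(-3) = 9
L→M: (1)(3) − (-1)(-3) = 0
M→J: (-1)(-2) − (-2)(3) = 8
Σ = 19
Area = |Σ|/2 = 9.5.
Net area = 40.5 − 9.5 = 31.

31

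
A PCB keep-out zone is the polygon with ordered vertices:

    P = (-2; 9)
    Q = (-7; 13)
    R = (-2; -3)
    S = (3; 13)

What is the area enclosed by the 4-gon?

60

Apply Gauss's area formula: 2A = Σ (x_i·y_{i+1} − x_{i+1}·y_i), indices taken mod 4.
Cross-terms: 37, 47, -17, 53  ⇒  Σ = 120
Area = |Σ|/2 = 60.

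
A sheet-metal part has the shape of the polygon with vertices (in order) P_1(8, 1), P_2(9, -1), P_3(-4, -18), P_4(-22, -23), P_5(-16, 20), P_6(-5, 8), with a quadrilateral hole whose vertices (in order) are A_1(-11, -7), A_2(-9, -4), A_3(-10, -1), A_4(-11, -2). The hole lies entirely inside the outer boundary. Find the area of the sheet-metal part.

Outer boundary:
Apply Gauss's area formula: 2A = Σ (x_i·y_{i+1} − x_{i+1}·y_i), indices taken mod 6.
Σ = (-17) + (-166) + (-304) + (-808) + (-28) + (-69) = -1392
Area = |Σ|/2 = 696.
Hole:
Apply Gauss's area formula: 2A = Σ (x_i·y_{i+1} − x_{i+1}·y_i), indices taken mod 4.
A_1→A_2: (-11)(-4) − (-9)(-7) = -19
A_2→A_3: (-9)(-1) − (-10)(-4) = -31
A_3→A_4: (-10)(-2) − (-11)(-1) = 9
A_4→A_1: (-11)(-7) − (-11)(-2) = 55
Σ = 14
Area = |Σ|/2 = 7.
Net area = 696 − 7 = 689.

689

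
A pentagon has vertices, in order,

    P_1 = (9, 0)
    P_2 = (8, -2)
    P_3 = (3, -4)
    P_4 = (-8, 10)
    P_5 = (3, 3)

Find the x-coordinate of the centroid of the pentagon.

212/127

Apply Gauss's area formula. First the cross-terms c_i = x_i·y_{i+1} − x_{i+1}·y_i:
  -18, -26, -2, -54, -27  ⇒  2A = -127, A = -63.5.
Then Σ (x_i + x_{i+1})·c_i = -636, so x̄ = -636 / (6·(-63.5)) = 212/127.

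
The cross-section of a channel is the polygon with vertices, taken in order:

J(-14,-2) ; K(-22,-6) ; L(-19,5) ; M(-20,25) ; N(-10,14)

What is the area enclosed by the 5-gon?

186.5

J→K: (-14)(-6) − (-22)(-2) = 40
K→L: (-22)(5) − (-19)(-6) = -224
L→M: (-19)(25) − (-20)(5) = -375
M→N: (-20)(14) − (-10)(25) = -30
N→J: (-10)(-2) − (-14)(14) = 216
Σ = -373
Area = |Σ|/2 = 186.5.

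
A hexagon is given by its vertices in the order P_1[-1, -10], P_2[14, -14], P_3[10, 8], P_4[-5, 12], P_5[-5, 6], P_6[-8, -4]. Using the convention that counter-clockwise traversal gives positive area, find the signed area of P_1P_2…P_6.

370

Apply Gauss's area formula: 2A = Σ (x_i·y_{i+1} − x_{i+1}·y_i), indices taken mod 6.
Σ = (154) + (252) + (160) + (30) + (68) + (76) = 740
Signed area = Σ/2 = 370 (positive ⇒ counter-clockwise traversal).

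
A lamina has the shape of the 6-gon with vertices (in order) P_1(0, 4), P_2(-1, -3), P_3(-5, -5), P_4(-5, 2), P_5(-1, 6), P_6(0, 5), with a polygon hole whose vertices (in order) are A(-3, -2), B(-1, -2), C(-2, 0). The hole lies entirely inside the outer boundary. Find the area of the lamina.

Outer boundary:
Apply the shoelace (surveyor's) formula: 2A = Σ (x_i·y_{i+1} − x_{i+1}·y_i), indices taken mod 6.
Σ = (4) + (-10) + (-35) + (-28) + (-5) + (0) = -74
Area = |Σ|/2 = 37.
Hole:
Cross-terms: 4, -4, 4  ⇒  Σ = 4
Area = |Σ|/2 = 2.
Net area = 37 − 2 = 35.

35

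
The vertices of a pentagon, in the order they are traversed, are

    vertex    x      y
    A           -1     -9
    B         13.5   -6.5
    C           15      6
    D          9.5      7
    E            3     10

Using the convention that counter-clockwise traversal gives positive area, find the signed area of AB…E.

205.75

Cross-terms: 128, 178.5, 48, 74, -17  ⇒  Σ = 411.5
Signed area = Σ/2 = 205.75 (positive ⇒ counter-clockwise traversal).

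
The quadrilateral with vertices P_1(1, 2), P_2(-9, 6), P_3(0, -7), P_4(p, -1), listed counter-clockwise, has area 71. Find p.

6

Write out the shoelace sum; only the two edges meeting at P_4 involve p:
2·Area = [(0·(-1) − p·(-7)) + (p·2 − 1·(-1))] + 87
       = 9·p + 88 = 142
⇒ p = 6.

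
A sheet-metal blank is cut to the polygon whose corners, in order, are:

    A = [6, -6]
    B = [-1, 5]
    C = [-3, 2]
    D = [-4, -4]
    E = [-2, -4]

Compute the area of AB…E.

50.5

Σ = (24) + (13) + (20) + (8) + (36) = 101
Area = |Σ|/2 = 50.5.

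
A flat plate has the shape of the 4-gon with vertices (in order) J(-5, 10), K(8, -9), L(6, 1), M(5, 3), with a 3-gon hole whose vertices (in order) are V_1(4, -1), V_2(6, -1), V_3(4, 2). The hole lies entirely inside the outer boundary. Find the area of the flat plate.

49.5

Outer boundary:
Apply Gauss's area formula: 2A = Σ (x_i·y_{i+1} − x_{i+1}·y_i), indices taken mod 4.
Σ = (-35) + (62) + (13) + (65) = 105
Area = |Σ|/2 = 52.5.
Hole:
Σ = (2) + (16) + (-12) = 6
Area = |Σ|/2 = 3.
Net area = 52.5 − 3 = 49.5.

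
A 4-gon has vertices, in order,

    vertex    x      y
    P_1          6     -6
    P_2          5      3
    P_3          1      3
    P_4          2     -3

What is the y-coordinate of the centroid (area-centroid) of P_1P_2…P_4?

Apply the surveyor's formula. First the cross-terms c_i = x_i·y_{i+1} − x_{i+1}·y_i:
  48, 12, -9, 6  ⇒  2A = 57, A = 28.5.
Then Σ (y_i + y_{i+1})·c_i = -126, so ȳ = -126 / (6·28.5) = -14/19.

-14/19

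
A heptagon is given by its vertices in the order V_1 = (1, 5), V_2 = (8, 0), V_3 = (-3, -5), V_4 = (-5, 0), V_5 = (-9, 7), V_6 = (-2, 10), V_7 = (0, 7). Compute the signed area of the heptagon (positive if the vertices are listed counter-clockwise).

-118.5

Σ = (-40) + (-40) + (-25) + (-35) + (-76) + (-14) + (-7) = -237
Signed area = Σ/2 = -118.5 (negative ⇒ clockwise traversal).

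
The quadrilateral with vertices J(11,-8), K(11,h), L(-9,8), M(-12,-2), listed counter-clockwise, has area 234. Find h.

Write out the shoelace sum; only the two edges meeting at K involve h:
2·Area = [(11·h − 11·(-8)) + (11·8 − (-9)·h)] + 232
       = 20·h + 408 = 468
⇒ h = 3.

3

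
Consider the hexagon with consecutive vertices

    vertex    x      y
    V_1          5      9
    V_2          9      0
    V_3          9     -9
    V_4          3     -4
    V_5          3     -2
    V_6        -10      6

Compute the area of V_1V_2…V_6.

143.5

Apply the shoelace (surveyor's) formula: 2A = Σ (x_i·y_{i+1} − x_{i+1}·y_i), indices taken mod 6.
V_1→V_2: (5)(0) − (9)(9) = -81
V_2→V_3: (9)(-9) − (9)(0) = -81
V_3→V_4: (9)(-4) − (3)(-9) = -9
V_4→V_5: (3)(-2) − (3)(-4) = 6
V_5→V_6: (3)(6) − (-10)(-2) = -2
V_6→V_1: (-10)(9) − (5)(6) = -120
Σ = -287
Area = |Σ|/2 = 143.5.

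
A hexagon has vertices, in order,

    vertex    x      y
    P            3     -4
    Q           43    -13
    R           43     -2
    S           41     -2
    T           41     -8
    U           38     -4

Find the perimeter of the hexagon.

100

|PQ| = √((40)² + (-9)²) = √1681 = 41
|QR| = √((0)² + (11)²) = √121 = 11
|RS| = √((-2)² + (0)²) = √4 = 2
|ST| = √((0)² + (-6)²) = √36 = 6
|TU| = √((-3)² + (4)²) = √25 = 5
|UP| = √((-35)² + (0)²) = √1225 = 35
Perimeter = 41 + 11 + 2 + 6 + 5 + 35 = 100.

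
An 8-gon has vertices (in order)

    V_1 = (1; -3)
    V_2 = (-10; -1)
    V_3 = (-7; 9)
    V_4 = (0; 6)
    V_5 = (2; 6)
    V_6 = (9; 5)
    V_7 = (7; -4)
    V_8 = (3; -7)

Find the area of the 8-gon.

Apply the shoelace formula: 2A = Σ (x_i·y_{i+1} − x_{i+1}·y_i), indices taken mod 8.
V_1→V_2: (1)(-1) − (-10)(-3) = -31
V_2→V_3: (-10)(9) − (-7)(-1) = -97
V_3→V_4: (-7)(6) − (0)(9) = -42
V_4→V_5: (0)(6) − (2)(6) = -12
V_5→V_6: (2)(5) − (9)(6) = -44
V_6→V_7: (9)(-4) − (7)(5) = -71
V_7→V_8: (7)(-7) − (3)(-4) = -37
V_8→V_1: (3)(-3) − (1)(-7) = -2
Σ = -336
Area = |Σ|/2 = 168.

168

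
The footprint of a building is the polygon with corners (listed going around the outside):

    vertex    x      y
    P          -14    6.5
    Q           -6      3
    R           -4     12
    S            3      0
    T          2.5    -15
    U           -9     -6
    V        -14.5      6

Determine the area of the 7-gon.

222.625

Apply the shoelace formula: 2A = Σ (x_i·y_{i+1} − x_{i+1}·y_i), indices taken mod 7.
P→Q: (-14)(3) − (-6)(6.5) = -3
Q→R: (-6)(12) − (-4)(3) = -60
R→S: (-4)(0) − (3)(12) = -36
S→T: (3)(-15) − (2.5)(0) = -45
T→U: (2.5)(-6) − (-9)(-15) = -150
U→V: (-9)(6) − (-14.5)(-6) = -141
V→P: (-14.5)(6.5) − (-14)(6) = -10.25
Σ = -445.25
Area = |Σ|/2 = 222.625.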